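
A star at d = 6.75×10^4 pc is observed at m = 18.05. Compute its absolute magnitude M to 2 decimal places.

-1.10

M = m − 5 log₁₀(d/10 pc) = 18.05 − 5 log₁₀(6.75×10^4/10)
  = 18.05 − 5 × 3.829 = 18.05 − 19.15 = -1.10.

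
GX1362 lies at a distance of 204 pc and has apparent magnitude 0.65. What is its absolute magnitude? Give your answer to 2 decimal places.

-5.90

M = m − 5 log₁₀(d/10 pc) = 0.65 − 5 log₁₀(204/10)
  = 0.65 − 5 × 1.310 = 0.65 − 6.55 = -5.90.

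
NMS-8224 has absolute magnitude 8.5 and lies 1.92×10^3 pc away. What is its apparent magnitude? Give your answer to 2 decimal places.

19.92

m = M + 5 log₁₀(d/10 pc) = 8.5 + 5 log₁₀(1.92×10^3/10)
  = 8.5 + 5 × 2.283 = 8.5 + 11.42 = 19.92.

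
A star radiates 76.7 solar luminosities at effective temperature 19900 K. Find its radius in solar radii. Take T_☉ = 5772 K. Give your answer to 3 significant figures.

R/R_☉ = √(L/L_☉) / (T/T_☉)² = √(76.7) / (3.448)²
       = 8.758 / 11.89 = 0.7368.

0.737 solar radii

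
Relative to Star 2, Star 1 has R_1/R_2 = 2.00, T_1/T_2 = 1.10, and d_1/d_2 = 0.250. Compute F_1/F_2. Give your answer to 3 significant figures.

93.7

L_1/L_2 = (R_1/R_2)²(T_1/T_2)⁴ = (2.00)² × (1.10)⁴ = 5.856.
F_1/F_2 = (L_1/L_2)/(d_1/d_2)² = 5.856 / (0.250)² = 93.70.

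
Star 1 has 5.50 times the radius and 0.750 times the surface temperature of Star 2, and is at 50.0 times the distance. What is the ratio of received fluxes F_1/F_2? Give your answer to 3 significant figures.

0.00383

L_1/L_2 = (R_1/R_2)²(T_1/T_2)⁴ = (5.50)² × (0.750)⁴ = 9.571.
F_1/F_2 = (L_1/L_2)/(d_1/d_2)² = 9.571 / (50.0)² = 0.003829.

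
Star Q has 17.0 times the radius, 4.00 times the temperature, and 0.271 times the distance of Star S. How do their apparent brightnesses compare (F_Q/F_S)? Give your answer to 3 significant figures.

L_Q/L_S = (R_Q/R_S)²(T_Q/T_S)⁴ = (17.0)² × (4.00)⁴ = 7.398×10^4.
F_Q/F_S = (L_Q/L_S)/(d_Q/d_S)² = 7.398×10^4 / (0.271)² = 1.007×10^6.

1.01×10^6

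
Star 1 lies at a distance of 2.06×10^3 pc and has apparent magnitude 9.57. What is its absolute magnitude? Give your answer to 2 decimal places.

M = m − 5 log₁₀(d/10 pc) = 9.57 − 5 log₁₀(2.06×10^3/10)
  = 9.57 − 5 × 2.314 = 9.57 − 11.57 = -2.00.

-2.00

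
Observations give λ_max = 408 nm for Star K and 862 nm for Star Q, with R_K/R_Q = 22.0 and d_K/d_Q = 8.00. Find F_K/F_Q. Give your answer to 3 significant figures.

151

Wien's law: T_K/T_Q = λ_Q/λ_K = 862/408 = 2.113.
L_K/L_Q = (R_K/R_Q)²(T_K/T_Q)⁴ = (22.0)²(2.113)⁴ = 9643.
F_K/F_Q = (L_K/L_Q)/(d_K/d_Q)² = 9643/(8.00)² = 150.7.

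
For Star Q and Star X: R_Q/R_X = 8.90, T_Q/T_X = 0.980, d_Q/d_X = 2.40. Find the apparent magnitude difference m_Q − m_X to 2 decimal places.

L_Q/L_X = (8.90)²(0.980)⁴ = 73.06.
F_Q/F_X = (L_Q/L_X)/(d_Q/d_X)² = 73.06/5.760 = 12.68.
m_Q − m_X = −2.5 log₁₀(12.68) = -2.76.

-2.76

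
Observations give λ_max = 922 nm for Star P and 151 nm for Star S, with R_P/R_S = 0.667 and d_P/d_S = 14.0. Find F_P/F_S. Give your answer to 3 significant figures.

Wien's law: T_P/T_S = λ_S/λ_P = 151/922 = 0.1638.
L_P/L_S = (R_P/R_S)²(T_P/T_S)⁴ = (0.667)²(0.1638)⁴ = 3.201×10^-4.
F_P/F_S = (L_P/L_S)/(d_P/d_S)² = 3.201×10^-4/(14.0)² = 1.633×10^-6.

1.63×10^-6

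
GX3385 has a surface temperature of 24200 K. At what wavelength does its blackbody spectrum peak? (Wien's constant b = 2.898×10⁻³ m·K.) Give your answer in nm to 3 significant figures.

120 nm

λ_max = b/T = 2.898×10⁻³ / 24200 = 1.20×10^-7 m = 119.8 nm.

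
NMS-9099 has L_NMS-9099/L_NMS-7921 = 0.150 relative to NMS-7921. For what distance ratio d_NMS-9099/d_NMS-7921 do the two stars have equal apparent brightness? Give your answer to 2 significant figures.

Equal flux requires L_NMS-9099/d_NMS-9099² = L_NMS-7921/d_NMS-7921², so d_NMS-9099/d_NMS-7921 = √(L_NMS-9099/L_NMS-7921)
= √(0.150) = 0.3873.

0.39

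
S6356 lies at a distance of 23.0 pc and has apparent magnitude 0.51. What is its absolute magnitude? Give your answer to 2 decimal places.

M = m − 5 log₁₀(d/10 pc) = 0.51 − 5 log₁₀(23.0/10)
  = 0.51 − 5 × 0.362 = 0.51 − 1.81 = -1.30.

-1.30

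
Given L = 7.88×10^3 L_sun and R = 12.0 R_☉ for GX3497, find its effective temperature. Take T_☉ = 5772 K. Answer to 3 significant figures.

T/T_☉ = (L/L_☉)^(1/4) / (R/R_☉)^(1/2)
T = 5772 × (7.88×10^3)^(1/4) / √(12.0) = 5772 × 9.422 / 3.464 = 1.570×10^4 K.

1.57×10^4 K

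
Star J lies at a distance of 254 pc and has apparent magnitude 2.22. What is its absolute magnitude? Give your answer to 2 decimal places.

M = m − 5 log₁₀(d/10 pc) = 2.22 − 5 log₁₀(254/10)
  = 2.22 − 5 × 1.405 = 2.22 − 7.02 = -4.80.

-4.80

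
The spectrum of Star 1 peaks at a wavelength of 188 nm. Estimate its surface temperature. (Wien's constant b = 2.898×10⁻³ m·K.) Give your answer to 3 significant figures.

1.54×10^4 K

T = b/λ_max = 2.898×10⁻³ / (188×10⁻⁹) = 1.541×10^4 K.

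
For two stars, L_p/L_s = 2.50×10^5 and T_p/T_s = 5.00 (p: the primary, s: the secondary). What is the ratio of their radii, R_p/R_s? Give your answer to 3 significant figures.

20.0

L ∝ R²T⁴ gives R ∝ √L / T², so
R_p/R_s = √(2.50×10^5) / (5.00)² = 500.0 / 25.00 = 20.00.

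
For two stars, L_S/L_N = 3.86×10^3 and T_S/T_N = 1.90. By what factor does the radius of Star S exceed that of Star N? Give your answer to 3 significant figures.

L ∝ R²T⁴ gives R ∝ √L / T², so
R_S/R_N = √(3.86×10^3) / (1.90)² = 62.13 / 3.610 = 17.21.

17.2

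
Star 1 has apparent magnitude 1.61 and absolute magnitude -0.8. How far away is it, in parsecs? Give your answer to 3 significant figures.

30.3 pc

m − M = 5 log₁₀(d/10 pc)
1.61 − (-0.8) = 2.41 = 5 log₁₀(d/10)
d = 10 × 10^(2.41/5) = 10 × 10^0.482 = 30.34 pc.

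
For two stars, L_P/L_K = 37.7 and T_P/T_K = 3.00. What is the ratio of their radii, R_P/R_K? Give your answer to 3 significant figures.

L ∝ R²T⁴ gives R ∝ √L / T², so
R_P/R_K = √(37.7) / (3.00)² = 6.140 / 9.000 = 0.6822.

0.682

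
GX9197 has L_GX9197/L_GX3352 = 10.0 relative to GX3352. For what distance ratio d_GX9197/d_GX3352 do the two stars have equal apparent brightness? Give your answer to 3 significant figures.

Equal flux requires L_GX9197/d_GX9197² = L_GX3352/d_GX3352², so d_GX9197/d_GX3352 = √(L_GX9197/L_GX3352)
= √(10.0) = 3.162.

3.16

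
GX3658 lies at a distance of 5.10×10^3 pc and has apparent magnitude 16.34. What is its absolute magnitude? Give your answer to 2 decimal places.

M = m − 5 log₁₀(d/10 pc) = 16.34 − 5 log₁₀(5.10×10^3/10)
  = 16.34 − 5 × 2.708 = 16.34 − 13.54 = 2.80.

2.80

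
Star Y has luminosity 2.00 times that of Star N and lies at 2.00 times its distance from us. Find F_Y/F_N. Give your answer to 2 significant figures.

0.50

F = L/(4πd²), so F_Y/F_N = (L_Y/L_N) / (d_Y/d_N)²
= 2.00 / (2.00)² = 2.00 / 4.000 = 0.5000.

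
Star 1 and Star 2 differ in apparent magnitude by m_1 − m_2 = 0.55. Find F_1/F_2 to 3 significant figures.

0.603

F_1/F_2 = 10^(−(m_1 − m_2)/2.5) = 10^(-0.55/2.5) = 10^-0.220 = 0.6026.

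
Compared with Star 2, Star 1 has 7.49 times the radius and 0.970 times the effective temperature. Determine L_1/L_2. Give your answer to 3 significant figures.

49.7

From the Stefan–Boltzmann law, L ∝ R²T⁴, so
L_1/L_2 = (R_1/R_2)² (T_1/T_2)⁴ = (7.49)² × (0.970)⁴ = 56.10 × 0.8853 = 49.67.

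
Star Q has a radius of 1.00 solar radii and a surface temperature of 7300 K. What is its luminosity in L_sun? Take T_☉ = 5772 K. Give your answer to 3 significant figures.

L/L_☉ = (R/R_☉)² (T/T_☉)⁴ = (1.00)² × (7300/5772)⁴
       = 1.000 × (1.265)⁴ = 1.000 × 2.559 = 2.559.

2.56 L_sun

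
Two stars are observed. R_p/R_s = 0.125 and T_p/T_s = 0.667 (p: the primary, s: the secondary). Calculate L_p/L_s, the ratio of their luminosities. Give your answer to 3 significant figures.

0.00309

From the Stefan–Boltzmann law, L ∝ R²T⁴, so
L_p/L_s = (R_p/R_s)² (T_p/T_s)⁴ = (0.125)² × (0.667)⁴ = 0.01562 × 0.1979 = 0.003093.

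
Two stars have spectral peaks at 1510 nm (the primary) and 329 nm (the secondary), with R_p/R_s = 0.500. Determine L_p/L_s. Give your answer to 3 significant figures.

Wien's law gives T ∝ 1/λ_max, so T_p/T_s = λ_s/λ_p = 329/1510 = 0.2179.
Then L ∝ R²T⁴ gives L_p/L_s = (0.500)² × (0.2179)⁴ = 0.2500 × 0.002254 = 5.634×10^-4.

5.63×10^-4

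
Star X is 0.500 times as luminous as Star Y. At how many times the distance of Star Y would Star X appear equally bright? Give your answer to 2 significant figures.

0.71

Equal flux requires L_X/d_X² = L_Y/d_Y², so d_X/d_Y = √(L_X/L_Y)
= √(0.500) = 0.7071.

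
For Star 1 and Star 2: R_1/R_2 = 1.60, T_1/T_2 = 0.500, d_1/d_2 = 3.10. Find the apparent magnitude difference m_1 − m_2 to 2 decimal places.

L_1/L_2 = (1.60)²(0.500)⁴ = 0.1600.
F_1/F_2 = (L_1/L_2)/(d_1/d_2)² = 0.1600/9.610 = 0.01665.
m_1 − m_2 = −2.5 log₁₀(0.01665) = 4.45.

4.45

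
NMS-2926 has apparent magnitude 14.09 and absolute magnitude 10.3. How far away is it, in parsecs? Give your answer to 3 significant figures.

m − M = 5 log₁₀(d/10 pc)
14.09 − (10.3) = 3.79 = 5 log₁₀(d/10)
d = 10 × 10^(3.79/5) = 10 × 10^0.758 = 57.28 pc.

57.3 pc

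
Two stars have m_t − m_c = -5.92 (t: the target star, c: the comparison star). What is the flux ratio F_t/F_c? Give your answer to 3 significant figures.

F_t/F_c = 10^(−(m_t − m_c)/2.5) = 10^(5.92/2.5) = 10^2.368 = 233.3.

233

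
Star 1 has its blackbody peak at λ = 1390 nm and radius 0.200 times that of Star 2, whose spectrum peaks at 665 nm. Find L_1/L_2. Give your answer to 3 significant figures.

0.00210

Wien's law gives T ∝ 1/λ_max, so T_1/T_2 = λ_2/λ_1 = 665/1390 = 0.4784.
Then L ∝ R²T⁴ gives L_1/L_2 = (0.200)² × (0.4784)⁴ = 0.04000 × 0.05239 = 0.002095.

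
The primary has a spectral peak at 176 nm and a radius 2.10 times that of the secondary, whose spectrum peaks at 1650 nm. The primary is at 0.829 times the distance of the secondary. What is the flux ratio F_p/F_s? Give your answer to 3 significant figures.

Wien's law: T_p/T_s = λ_s/λ_p = 1650/176 = 9.375.
L_p/L_s = (R_p/R_s)²(T_p/T_s)⁴ = (2.10)²(9.375)⁴ = 3.407×10^4.
F_p/F_s = (L_p/L_s)/(d_p/d_s)² = 3.407×10^4/(0.829)² = 4.957×10^4.

4.96×10^4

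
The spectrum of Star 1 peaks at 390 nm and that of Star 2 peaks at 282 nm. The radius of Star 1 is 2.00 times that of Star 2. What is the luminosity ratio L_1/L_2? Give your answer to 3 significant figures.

1.09

Wien's law gives T ∝ 1/λ_max, so T_1/T_2 = λ_2/λ_1 = 282/390 = 0.7231.
Then L ∝ R²T⁴ gives L_1/L_2 = (2.00)² × (0.7231)⁴ = 4.000 × 0.2734 = 1.093.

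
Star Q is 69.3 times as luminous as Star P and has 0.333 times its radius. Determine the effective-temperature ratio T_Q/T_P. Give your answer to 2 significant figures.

5.0

L ∝ R²T⁴ gives T ∝ (L/R²)^(1/4), so
T_Q/T_P = (69.3 / 0.333²)^(1/4) = (624.9)^(1/4) = 5.000.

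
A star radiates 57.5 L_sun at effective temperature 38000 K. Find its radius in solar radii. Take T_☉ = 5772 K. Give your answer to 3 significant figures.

R/R_☉ = √(L/L_☉) / (T/T_☉)² = √(57.5) / (6.584)²
       = 7.583 / 43.34 = 0.1750.

0.175 solar radii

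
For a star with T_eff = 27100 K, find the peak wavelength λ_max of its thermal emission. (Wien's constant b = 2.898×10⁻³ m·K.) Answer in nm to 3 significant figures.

107 nm

λ_max = b/T = 2.898×10⁻³ / 27100 = 1.07×10^-7 m = 106.9 nm.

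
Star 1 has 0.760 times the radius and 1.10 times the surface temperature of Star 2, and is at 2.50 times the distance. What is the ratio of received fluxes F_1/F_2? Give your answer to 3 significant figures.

0.135

L_1/L_2 = (R_1/R_2)²(T_1/T_2)⁴ = (0.760)² × (1.10)⁴ = 0.8457.
F_1/F_2 = (L_1/L_2)/(d_1/d_2)² = 0.8457 / (2.50)² = 0.1353.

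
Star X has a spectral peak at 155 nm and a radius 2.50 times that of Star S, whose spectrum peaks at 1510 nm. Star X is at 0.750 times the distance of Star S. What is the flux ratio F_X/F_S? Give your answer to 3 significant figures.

1.00×10^5

Wien's law: T_X/T_S = λ_S/λ_X = 1510/155 = 9.742.
L_X/L_S = (R_X/R_S)²(T_X/T_S)⁴ = (2.50)²(9.742)⁴ = 5.629×10^4.
F_X/F_S = (L_X/L_S)/(d_X/d_S)² = 5.629×10^4/(0.750)² = 1.001×10^5.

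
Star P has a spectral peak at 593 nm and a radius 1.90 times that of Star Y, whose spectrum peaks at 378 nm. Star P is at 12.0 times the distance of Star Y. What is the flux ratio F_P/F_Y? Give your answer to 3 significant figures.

Wien's law: T_P/T_Y = λ_Y/λ_P = 378/593 = 0.6374.
L_P/L_Y = (R_P/R_Y)²(T_P/T_Y)⁴ = (1.90)²(0.6374)⁴ = 0.5960.
F_P/F_Y = (L_P/L_Y)/(d_P/d_Y)² = 0.5960/(12.0)² = 0.004139.

0.00414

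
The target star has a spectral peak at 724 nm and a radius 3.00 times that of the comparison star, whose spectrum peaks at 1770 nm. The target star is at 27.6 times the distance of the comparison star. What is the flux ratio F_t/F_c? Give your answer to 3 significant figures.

0.422

Wien's law: T_t/T_c = λ_c/λ_t = 1770/724 = 2.445.
L_t/L_c = (R_t/R_c)²(T_t/T_c)⁴ = (3.00)²(2.445)⁴ = 321.5.
F_t/F_c = (L_t/L_c)/(d_t/d_c)² = 321.5/(27.6)² = 0.4220.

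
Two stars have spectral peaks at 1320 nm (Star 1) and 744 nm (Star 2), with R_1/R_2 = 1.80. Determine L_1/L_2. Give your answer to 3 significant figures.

0.327

Wien's law gives T ∝ 1/λ_max, so T_1/T_2 = λ_2/λ_1 = 744/1320 = 0.5636.
Then L ∝ R²T⁴ gives L_1/L_2 = (1.80)² × (0.5636)⁴ = 3.240 × 0.1009 = 0.3270.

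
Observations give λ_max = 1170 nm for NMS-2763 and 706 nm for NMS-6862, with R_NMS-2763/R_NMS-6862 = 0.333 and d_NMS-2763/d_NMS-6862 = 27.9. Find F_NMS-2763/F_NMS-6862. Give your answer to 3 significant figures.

Wien's law: T_NMS-2763/T_NMS-6862 = λ_NMS-6862/λ_NMS-2763 = 706/1170 = 0.6034.
L_NMS-2763/L_NMS-6862 = (R_NMS-2763/R_NMS-6862)²(T_NMS-2763/T_NMS-6862)⁴ = (0.333)²(0.6034)⁴ = 0.01470.
F_NMS-2763/F_NMS-6862 = (L_NMS-2763/L_NMS-6862)/(d_NMS-2763/d_NMS-6862)² = 0.01470/(27.9)² = 1.889×10^-5.

1.89×10^-5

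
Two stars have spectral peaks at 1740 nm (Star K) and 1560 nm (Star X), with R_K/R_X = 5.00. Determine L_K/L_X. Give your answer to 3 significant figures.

Wien's law gives T ∝ 1/λ_max, so T_K/T_X = λ_X/λ_K = 1560/1740 = 0.8966.
Then L ∝ R²T⁴ gives L_K/L_X = (5.00)² × (0.8966)⁴ = 25.00 × 0.6461 = 16.15.

16.2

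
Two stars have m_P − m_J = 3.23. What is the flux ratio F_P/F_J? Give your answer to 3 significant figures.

F_P/F_J = 10^(−(m_P − m_J)/2.5) = 10^(-3.23/2.5) = 10^-1.292 = 0.05105.

0.0511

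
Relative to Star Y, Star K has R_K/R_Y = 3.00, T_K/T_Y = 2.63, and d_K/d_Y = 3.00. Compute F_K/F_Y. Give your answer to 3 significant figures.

47.8

L_K/L_Y = (R_K/R_Y)²(T_K/T_Y)⁴ = (3.00)² × (2.63)⁴ = 430.6.
F_K/F_Y = (L_K/L_Y)/(d_K/d_Y)² = 430.6 / (3.00)² = 47.84.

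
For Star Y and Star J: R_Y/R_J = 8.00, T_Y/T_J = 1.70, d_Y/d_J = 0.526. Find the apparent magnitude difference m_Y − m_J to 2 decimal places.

L_Y/L_J = (8.00)²(1.70)⁴ = 534.5.
F_Y/F_J = (L_Y/L_J)/(d_Y/d_J)² = 534.5/0.2767 = 1932.
m_Y − m_J = −2.5 log₁₀(1932) = -8.22.

-8.22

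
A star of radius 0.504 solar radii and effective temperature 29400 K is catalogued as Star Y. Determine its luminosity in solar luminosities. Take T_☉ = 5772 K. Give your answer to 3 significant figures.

L/L_☉ = (R/R_☉)² (T/T_☉)⁴ = (0.504)² × (29400/5772)⁴
       = 0.2540 × (5.094)⁴ = 0.2540 × 673.1 = 171.0.

171 solar luminosities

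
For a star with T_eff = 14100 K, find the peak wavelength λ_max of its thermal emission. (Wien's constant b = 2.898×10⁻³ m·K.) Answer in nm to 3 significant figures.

λ_max = b/T = 2.898×10⁻³ / 14100 = 2.06×10^-7 m = 205.5 nm.

206 nm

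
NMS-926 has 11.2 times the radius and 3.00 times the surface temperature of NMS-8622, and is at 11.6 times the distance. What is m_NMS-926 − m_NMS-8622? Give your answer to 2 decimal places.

-4.70

L_NMS-926/L_NMS-8622 = (11.2)²(3.00)⁴ = 1.016×10^4.
F_NMS-926/F_NMS-8622 = (L_NMS-926/L_NMS-8622)/(d_NMS-926/d_NMS-8622)² = 1.016×10^4/134.6 = 75.51.
m_NMS-926 − m_NMS-8622 = −2.5 log₁₀(75.51) = -4.70.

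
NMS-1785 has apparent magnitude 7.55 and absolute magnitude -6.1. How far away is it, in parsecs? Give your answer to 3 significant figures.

m − M = 5 log₁₀(d/10 pc)
7.55 − (-6.1) = 13.65 = 5 log₁₀(d/10)
d = 10 × 10^(13.65/5) = 10 × 10^2.730 = 5370 pc.

5.37×10^3 pc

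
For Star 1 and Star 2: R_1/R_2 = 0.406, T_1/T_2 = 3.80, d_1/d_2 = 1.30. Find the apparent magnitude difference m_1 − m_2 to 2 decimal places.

L_1/L_2 = (0.406)²(3.80)⁴ = 34.37.
F_1/F_2 = (L_1/L_2)/(d_1/d_2)² = 34.37/1.690 = 20.34.
m_1 − m_2 = −2.5 log₁₀(20.34) = -3.27.

-3.27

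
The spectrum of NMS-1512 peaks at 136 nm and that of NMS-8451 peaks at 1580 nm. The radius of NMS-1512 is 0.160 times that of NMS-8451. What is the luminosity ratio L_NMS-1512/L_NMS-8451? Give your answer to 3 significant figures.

Wien's law gives T ∝ 1/λ_max, so T_NMS-1512/T_NMS-8451 = λ_NMS-8451/λ_NMS-1512 = 1580/136 = 11.62.
Then L ∝ R²T⁴ gives L_NMS-1512/L_NMS-8451 = (0.160)² × (11.62)⁴ = 0.02560 × 1.822×10^4 = 466.4.

466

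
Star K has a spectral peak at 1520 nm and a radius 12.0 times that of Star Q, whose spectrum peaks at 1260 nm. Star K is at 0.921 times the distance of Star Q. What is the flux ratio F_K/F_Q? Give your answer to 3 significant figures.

Wien's law: T_K/T_Q = λ_Q/λ_K = 1260/1520 = 0.8289.
L_K/L_Q = (R_K/R_Q)²(T_K/T_Q)⁴ = (12.0)²(0.8289)⁴ = 67.99.
F_K/F_Q = (L_K/L_Q)/(d_K/d_Q)² = 67.99/(0.921)² = 80.16.

80.2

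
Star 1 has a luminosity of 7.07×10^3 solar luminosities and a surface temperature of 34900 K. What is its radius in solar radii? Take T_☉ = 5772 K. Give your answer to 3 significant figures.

R/R_☉ = √(L/L_☉) / (T/T_☉)² = √(7.07×10^3) / (6.046)²
       = 84.08 / 36.56 = 2.300.

2.30 solar radii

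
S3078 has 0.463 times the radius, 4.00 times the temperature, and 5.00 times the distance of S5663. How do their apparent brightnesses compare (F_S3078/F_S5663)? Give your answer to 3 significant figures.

2.20

L_S3078/L_S5663 = (R_S3078/R_S5663)²(T_S3078/T_S5663)⁴ = (0.463)² × (4.00)⁴ = 54.88.
F_S3078/F_S5663 = (L_S3078/L_S5663)/(d_S3078/d_S5663)² = 54.88 / (5.00)² = 2.195.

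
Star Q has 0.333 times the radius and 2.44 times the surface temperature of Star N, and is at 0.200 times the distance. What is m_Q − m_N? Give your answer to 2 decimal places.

L_Q/L_N = (0.333)²(2.44)⁴ = 3.930.
F_Q/F_N = (L_Q/L_N)/(d_Q/d_N)² = 3.930/0.04000 = 98.26.
m_Q − m_N = −2.5 log₁₀(98.26) = -4.98.

-4.98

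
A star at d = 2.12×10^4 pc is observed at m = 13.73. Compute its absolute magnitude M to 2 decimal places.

M = m − 5 log₁₀(d/10 pc) = 13.73 − 5 log₁₀(2.12×10^4/10)
  = 13.73 − 5 × 3.326 = 13.73 − 16.63 = -2.90.

-2.90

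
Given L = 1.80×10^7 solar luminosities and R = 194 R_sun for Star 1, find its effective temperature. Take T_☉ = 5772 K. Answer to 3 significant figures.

T/T_☉ = (L/L_☉)^(1/4) / (R/R_☉)^(1/2)
T = 5772 × (1.80×10^7)^(1/4) / √(194) = 5772 × 65.14 / 13.93 = 2.699×10^4 K.

2.70×10^4 K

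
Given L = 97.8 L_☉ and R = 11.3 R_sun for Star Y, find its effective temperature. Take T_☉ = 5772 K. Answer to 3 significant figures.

T/T_☉ = (L/L_☉)^(1/4) / (R/R_☉)^(1/2)
T = 5772 × (97.8)^(1/4) / √(11.3) = 5772 × 3.145 / 3.362 = 5400 K.

5.40×10^3 K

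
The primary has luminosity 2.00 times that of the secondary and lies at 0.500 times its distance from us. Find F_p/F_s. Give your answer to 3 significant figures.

F = L/(4πd²), so F_p/F_s = (L_p/L_s) / (d_p/d_s)²
= 2.00 / (0.500)² = 2.00 / 0.2500 = 8.000.

8.00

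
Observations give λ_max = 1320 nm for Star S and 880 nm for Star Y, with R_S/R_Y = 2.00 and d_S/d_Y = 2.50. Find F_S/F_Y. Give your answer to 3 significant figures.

Wien's law: T_S/T_Y = λ_Y/λ_S = 880/1320 = 0.6667.
L_S/L_Y = (R_S/R_Y)²(T_S/T_Y)⁴ = (2.00)²(0.6667)⁴ = 0.7901.
F_S/F_Y = (L_S/L_Y)/(d_S/d_Y)² = 0.7901/(2.50)² = 0.1264.

0.126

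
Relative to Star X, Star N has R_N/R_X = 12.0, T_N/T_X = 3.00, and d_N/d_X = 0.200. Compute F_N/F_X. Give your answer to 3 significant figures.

2.92×10^5

L_N/L_X = (R_N/R_X)²(T_N/T_X)⁴ = (12.0)² × (3.00)⁴ = 1.166×10^4.
F_N/F_X = (L_N/L_X)/(d_N/d_X)² = 1.166×10^4 / (0.200)² = 2.916×10^5.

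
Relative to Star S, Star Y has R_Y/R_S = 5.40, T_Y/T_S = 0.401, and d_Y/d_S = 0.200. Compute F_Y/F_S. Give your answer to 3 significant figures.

L_Y/L_S = (R_Y/R_S)²(T_Y/T_S)⁴ = (5.40)² × (0.401)⁴ = 0.7540.
F_Y/F_S = (L_Y/L_S)/(d_Y/d_S)² = 0.7540 / (0.200)² = 18.85.

18.8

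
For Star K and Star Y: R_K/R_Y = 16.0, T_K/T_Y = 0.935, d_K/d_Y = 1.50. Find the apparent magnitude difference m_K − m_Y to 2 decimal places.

L_K/L_Y = (16.0)²(0.935)⁴ = 195.7.
F_K/F_Y = (L_K/L_Y)/(d_K/d_Y)² = 195.7/2.250 = 86.96.
m_K − m_Y = −2.5 log₁₀(86.96) = -4.85.

-4.85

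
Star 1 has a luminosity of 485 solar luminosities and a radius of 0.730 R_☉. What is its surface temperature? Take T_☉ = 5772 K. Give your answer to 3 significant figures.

3.17×10^4 K

T/T_☉ = (L/L_☉)^(1/4) / (R/R_☉)^(1/2)
T = 5772 × (485)^(1/4) / √(0.730) = 5772 × 4.693 / 0.8544 = 3.170×10^4 K.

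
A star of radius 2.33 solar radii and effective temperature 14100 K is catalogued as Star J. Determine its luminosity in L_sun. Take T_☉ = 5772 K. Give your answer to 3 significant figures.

193 L_sun

L/L_☉ = (R/R_☉)² (T/T_☉)⁴ = (2.33)² × (14100/5772)⁴
       = 5.429 × (2.443)⁴ = 5.429 × 35.61 = 193.3.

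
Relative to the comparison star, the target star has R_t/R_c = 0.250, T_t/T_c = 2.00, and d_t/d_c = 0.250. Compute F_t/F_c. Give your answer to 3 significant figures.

L_t/L_c = (R_t/R_c)²(T_t/T_c)⁴ = (0.250)² × (2.00)⁴ = 1.000.
F_t/F_c = (L_t/L_c)/(d_t/d_c)² = 1.000 / (0.250)² = 16.00.

16.0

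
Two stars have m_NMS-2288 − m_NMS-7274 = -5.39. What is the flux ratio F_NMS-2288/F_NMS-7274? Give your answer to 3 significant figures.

F_NMS-2288/F_NMS-7274 = 10^(−(m_NMS-2288 − m_NMS-7274)/2.5) = 10^(5.39/2.5) = 10^2.156 = 143.2.

143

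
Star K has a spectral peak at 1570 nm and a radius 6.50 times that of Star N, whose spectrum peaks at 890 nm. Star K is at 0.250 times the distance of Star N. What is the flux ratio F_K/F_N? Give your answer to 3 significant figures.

Wien's law: T_K/T_N = λ_N/λ_K = 890/1570 = 0.5669.
L_K/L_N = (R_K/R_N)²(T_K/T_N)⁴ = (6.50)²(0.5669)⁴ = 4.363.
F_K/F_N = (L_K/L_N)/(d_K/d_N)² = 4.363/(0.250)² = 69.81.

69.8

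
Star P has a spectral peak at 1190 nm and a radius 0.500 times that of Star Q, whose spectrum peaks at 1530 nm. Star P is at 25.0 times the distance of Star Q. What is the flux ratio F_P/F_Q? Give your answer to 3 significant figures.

Wien's law: T_P/T_Q = λ_Q/λ_P = 1530/1190 = 1.286.
L_P/L_Q = (R_P/R_Q)²(T_P/T_Q)⁴ = (0.500)²(1.286)⁴ = 0.6832.
F_P/F_Q = (L_P/L_Q)/(d_P/d_Q)² = 0.6832/(25.0)² = 0.001093.

0.00109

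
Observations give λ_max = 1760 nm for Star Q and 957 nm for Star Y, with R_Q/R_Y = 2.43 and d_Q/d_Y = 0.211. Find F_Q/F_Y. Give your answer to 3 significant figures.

11.6

Wien's law: T_Q/T_Y = λ_Y/λ_Q = 957/1760 = 0.5437.
L_Q/L_Y = (R_Q/R_Y)²(T_Q/T_Y)⁴ = (2.43)²(0.5437)⁴ = 0.5162.
F_Q/F_Y = (L_Q/L_Y)/(d_Q/d_Y)² = 0.5162/(0.211)² = 11.59.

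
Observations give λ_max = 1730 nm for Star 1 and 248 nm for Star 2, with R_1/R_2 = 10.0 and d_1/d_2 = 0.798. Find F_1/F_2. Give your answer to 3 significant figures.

Wien's law: T_1/T_2 = λ_2/λ_1 = 248/1730 = 0.1434.
L_1/L_2 = (R_1/R_2)²(T_1/T_2)⁴ = (10.0)²(0.1434)⁴ = 0.04223.
F_1/F_2 = (L_1/L_2)/(d_1/d_2)² = 0.04223/(0.798)² = 0.06632.

0.0663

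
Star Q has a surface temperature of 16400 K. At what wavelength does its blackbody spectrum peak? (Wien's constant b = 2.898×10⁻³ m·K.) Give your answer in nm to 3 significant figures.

177 nm

λ_max = b/T = 2.898×10⁻³ / 16400 = 1.77×10^-7 m = 176.7 nm.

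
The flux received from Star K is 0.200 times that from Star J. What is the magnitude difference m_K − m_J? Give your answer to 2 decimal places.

m_K − m_J = −2.5 log₁₀(F_K/F_J) = −2.5 log₁₀(0.200) = −2.5 × (-0.699) = 1.747.

1.75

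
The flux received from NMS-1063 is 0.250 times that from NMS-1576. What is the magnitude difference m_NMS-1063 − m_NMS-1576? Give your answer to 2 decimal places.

m_NMS-1063 − m_NMS-1576 = −2.5 log₁₀(F_NMS-1063/F_NMS-1576) = −2.5 log₁₀(0.250) = −2.5 × (-0.602) = 1.505.

1.51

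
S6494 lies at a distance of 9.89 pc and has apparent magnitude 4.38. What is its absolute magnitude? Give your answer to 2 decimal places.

4.40

M = m − 5 log₁₀(d/10 pc) = 4.38 − 5 log₁₀(9.89/10)
  = 4.38 − 5 × -0.005 = 4.38 − -0.02 = 4.40.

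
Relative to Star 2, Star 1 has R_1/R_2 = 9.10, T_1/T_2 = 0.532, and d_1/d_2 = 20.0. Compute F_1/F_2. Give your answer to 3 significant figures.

0.0166

L_1/L_2 = (R_1/R_2)²(T_1/T_2)⁴ = (9.10)² × (0.532)⁴ = 6.633.
F_1/F_2 = (L_1/L_2)/(d_1/d_2)² = 6.633 / (20.0)² = 0.01658.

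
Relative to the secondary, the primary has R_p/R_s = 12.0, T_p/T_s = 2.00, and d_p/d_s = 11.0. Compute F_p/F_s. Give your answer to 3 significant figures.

19.0

L_p/L_s = (R_p/R_s)²(T_p/T_s)⁴ = (12.0)² × (2.00)⁴ = 2304.
F_p/F_s = (L_p/L_s)/(d_p/d_s)² = 2304 / (11.0)² = 19.04.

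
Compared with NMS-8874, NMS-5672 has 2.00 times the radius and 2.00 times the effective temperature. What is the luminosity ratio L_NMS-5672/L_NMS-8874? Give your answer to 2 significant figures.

From the Stefan–Boltzmann law, L ∝ R²T⁴, so
L_NMS-5672/L_NMS-8874 = (R_NMS-5672/R_NMS-8874)² (T_NMS-5672/T_NMS-8874)⁴ = (2.00)² × (2.00)⁴ = 4.000 × 16.00 = 64.00.

64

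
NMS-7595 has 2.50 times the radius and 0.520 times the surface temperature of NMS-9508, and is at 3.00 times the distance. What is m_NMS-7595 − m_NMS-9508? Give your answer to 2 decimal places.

L_NMS-7595/L_NMS-9508 = (2.50)²(0.520)⁴ = 0.4570.
F_NMS-7595/F_NMS-9508 = (L_NMS-7595/L_NMS-9508)/(d_NMS-7595/d_NMS-9508)² = 0.4570/9.000 = 0.05078.
m_NMS-7595 − m_NMS-9508 = −2.5 log₁₀(0.05078) = 3.24.

3.24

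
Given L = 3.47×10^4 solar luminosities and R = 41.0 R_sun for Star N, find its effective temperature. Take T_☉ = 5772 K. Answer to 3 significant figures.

T/T_☉ = (L/L_☉)^(1/4) / (R/R_☉)^(1/2)
T = 5772 × (3.47×10^4)^(1/4) / √(41.0) = 5772 × 13.65 / 6.403 = 1.230×10^4 K.

1.23×10^4 K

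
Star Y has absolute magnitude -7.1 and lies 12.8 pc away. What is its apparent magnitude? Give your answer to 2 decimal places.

m = M + 5 log₁₀(d/10 pc) = -7.1 + 5 log₁₀(12.8/10)
  = -7.1 + 5 × 0.107 = -7.1 + 0.54 = -6.56.

-6.56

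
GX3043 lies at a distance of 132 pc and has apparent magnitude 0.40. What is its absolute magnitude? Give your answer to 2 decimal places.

M = m − 5 log₁₀(d/10 pc) = 0.40 − 5 log₁₀(132/10)
  = 0.40 − 5 × 1.121 = 0.40 − 5.60 = -5.20.

-5.20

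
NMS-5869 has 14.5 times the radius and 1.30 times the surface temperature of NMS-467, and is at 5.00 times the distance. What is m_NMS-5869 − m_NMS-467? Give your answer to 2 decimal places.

-3.45

L_NMS-5869/L_NMS-467 = (14.5)²(1.30)⁴ = 600.5.
F_NMS-5869/F_NMS-467 = (L_NMS-5869/L_NMS-467)/(d_NMS-5869/d_NMS-467)² = 600.5/25.00 = 24.02.
m_NMS-5869 − m_NMS-467 = −2.5 log₁₀(24.02) = -3.45.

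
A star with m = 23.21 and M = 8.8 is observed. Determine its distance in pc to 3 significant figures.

7.62×10^3 pc

m − M = 5 log₁₀(d/10 pc)
23.21 − (8.8) = 14.41 = 5 log₁₀(d/10)
d = 10 × 10^(14.41/5) = 10 × 10^2.882 = 7621 pc.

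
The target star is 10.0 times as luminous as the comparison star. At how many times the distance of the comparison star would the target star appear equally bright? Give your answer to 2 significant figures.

Equal flux requires L_t/d_t² = L_c/d_c², so d_t/d_c = √(L_t/L_c)
= √(10.0) = 3.162.

3.2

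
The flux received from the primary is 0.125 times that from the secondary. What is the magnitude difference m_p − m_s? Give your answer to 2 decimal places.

2.26

m_p − m_s = −2.5 log₁₀(F_p/F_s) = −2.5 log₁₀(0.125) = −2.5 × (-0.903) = 2.258.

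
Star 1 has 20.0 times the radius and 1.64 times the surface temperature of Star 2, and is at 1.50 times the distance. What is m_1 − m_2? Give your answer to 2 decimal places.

-7.77

L_1/L_2 = (20.0)²(1.64)⁴ = 2894.
F_1/F_2 = (L_1/L_2)/(d_1/d_2)² = 2894/2.250 = 1286.
m_1 − m_2 = −2.5 log₁₀(1286) = -7.77.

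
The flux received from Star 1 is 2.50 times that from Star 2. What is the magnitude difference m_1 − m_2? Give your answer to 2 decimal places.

m_1 − m_2 = −2.5 log₁₀(F_1/F_2) = −2.5 log₁₀(2.50) = −2.5 × (0.398) = -0.995.

-0.99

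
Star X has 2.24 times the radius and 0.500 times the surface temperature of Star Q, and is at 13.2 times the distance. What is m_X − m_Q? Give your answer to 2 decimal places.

L_X/L_Q = (2.24)²(0.500)⁴ = 0.3136.
F_X/F_Q = (L_X/L_Q)/(d_X/d_Q)² = 0.3136/174.2 = 0.001800.
m_X − m_Q = −2.5 log₁₀(0.001800) = 6.86.

6.86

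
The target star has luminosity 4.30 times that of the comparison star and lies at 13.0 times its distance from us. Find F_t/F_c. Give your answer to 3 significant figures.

0.0254

F = L/(4πd²), so F_t/F_c = (L_t/L_c) / (d_t/d_c)²
= 4.30 / (13.0)² = 4.30 / 169.0 = 0.02544.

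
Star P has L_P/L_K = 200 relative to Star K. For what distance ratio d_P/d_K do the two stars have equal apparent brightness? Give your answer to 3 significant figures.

14.1

Equal flux requires L_P/d_P² = L_K/d_K², so d_P/d_K = √(L_P/L_K)
= √(200) = 14.14.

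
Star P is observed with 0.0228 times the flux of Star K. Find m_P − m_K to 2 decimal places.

4.11

m_P − m_K = −2.5 log₁₀(F_P/F_K) = −2.5 log₁₀(0.0228) = −2.5 × (-1.642) = 4.105.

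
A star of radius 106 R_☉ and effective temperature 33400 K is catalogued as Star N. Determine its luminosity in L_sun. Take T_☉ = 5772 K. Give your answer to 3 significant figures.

1.26×10^7 L_sun

L/L_☉ = (R/R_☉)² (T/T_☉)⁴ = (106)² × (33400/5772)⁴
       = 1.124×10^4 × (5.787)⁴ = 1.124×10^4 × 1121 = 1.260×10^7.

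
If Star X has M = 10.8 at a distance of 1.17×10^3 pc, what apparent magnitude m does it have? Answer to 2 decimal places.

m = M + 5 log₁₀(d/10 pc) = 10.8 + 5 log₁₀(1.17×10^3/10)
  = 10.8 + 5 × 2.068 = 10.8 + 10.34 = 21.14.

21.14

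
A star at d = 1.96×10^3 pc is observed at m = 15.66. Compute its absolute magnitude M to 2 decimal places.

M = m − 5 log₁₀(d/10 pc) = 15.66 − 5 log₁₀(1.96×10^3/10)
  = 15.66 − 5 × 2.292 = 15.66 − 11.46 = 4.20.

4.20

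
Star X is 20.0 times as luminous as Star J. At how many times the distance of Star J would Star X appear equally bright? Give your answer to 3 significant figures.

4.47

Equal flux requires L_X/d_X² = L_J/d_J², so d_X/d_J = √(L_X/L_J)
= √(20.0) = 4.472.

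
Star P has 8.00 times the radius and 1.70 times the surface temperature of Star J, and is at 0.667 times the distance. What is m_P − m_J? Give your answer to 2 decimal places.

L_P/L_J = (8.00)²(1.70)⁴ = 534.5.
F_P/F_J = (L_P/L_J)/(d_P/d_J)² = 534.5/0.4449 = 1202.
m_P − m_J = −2.5 log₁₀(1202) = -7.70.

-7.70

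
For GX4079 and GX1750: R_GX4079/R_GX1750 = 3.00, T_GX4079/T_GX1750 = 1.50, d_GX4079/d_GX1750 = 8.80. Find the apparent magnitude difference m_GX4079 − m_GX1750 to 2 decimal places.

0.58

L_GX4079/L_GX1750 = (3.00)²(1.50)⁴ = 45.56.
F_GX4079/F_GX1750 = (L_GX4079/L_GX1750)/(d_GX4079/d_GX1750)² = 45.56/77.44 = 0.5884.
m_GX4079 − m_GX1750 = −2.5 log₁₀(0.5884) = 0.58.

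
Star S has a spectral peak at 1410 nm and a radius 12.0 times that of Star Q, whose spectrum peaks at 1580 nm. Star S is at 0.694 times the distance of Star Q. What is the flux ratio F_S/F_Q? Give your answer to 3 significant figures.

471

Wien's law: T_S/T_Q = λ_Q/λ_S = 1580/1410 = 1.121.
L_S/L_Q = (R_S/R_Q)²(T_S/T_Q)⁴ = (12.0)²(1.121)⁴ = 227.0.
F_S/F_Q = (L_S/L_Q)/(d_S/d_Q)² = 227.0/(0.694)² = 471.4.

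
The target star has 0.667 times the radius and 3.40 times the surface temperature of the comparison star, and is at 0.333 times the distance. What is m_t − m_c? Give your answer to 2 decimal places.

-6.82

L_t/L_c = (0.667)²(3.40)⁴ = 59.45.
F_t/F_c = (L_t/L_c)/(d_t/d_c)² = 59.45/0.1109 = 536.1.
m_t − m_c = −2.5 log₁₀(536.1) = -6.82.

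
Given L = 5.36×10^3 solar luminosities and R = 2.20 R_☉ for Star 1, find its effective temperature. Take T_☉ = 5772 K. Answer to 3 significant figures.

T/T_☉ = (L/L_☉)^(1/4) / (R/R_☉)^(1/2)
T = 5772 × (5.36×10^3)^(1/4) / √(2.20) = 5772 × 8.556 / 1.483 = 3.330×10^4 K.

3.33×10^4 K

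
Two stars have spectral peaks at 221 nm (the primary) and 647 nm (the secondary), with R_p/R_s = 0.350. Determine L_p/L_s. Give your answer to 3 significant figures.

9.00

Wien's law gives T ∝ 1/λ_max, so T_p/T_s = λ_s/λ_p = 647/221 = 2.928.
Then L ∝ R²T⁴ gives L_p/L_s = (0.350)² × (2.928)⁴ = 0.1225 × 73.46 = 8.999.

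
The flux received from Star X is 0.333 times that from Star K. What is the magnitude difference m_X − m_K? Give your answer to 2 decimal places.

1.19

m_X − m_K = −2.5 log₁₀(F_X/F_K) = −2.5 log₁₀(0.333) = −2.5 × (-0.478) = 1.194.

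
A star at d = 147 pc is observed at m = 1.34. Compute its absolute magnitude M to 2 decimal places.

-4.50

M = m − 5 log₁₀(d/10 pc) = 1.34 − 5 log₁₀(147/10)
  = 1.34 − 5 × 1.167 = 1.34 − 5.84 = -4.50.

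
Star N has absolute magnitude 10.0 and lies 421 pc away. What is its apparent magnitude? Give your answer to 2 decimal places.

18.12

m = M + 5 log₁₀(d/10 pc) = 10.0 + 5 log₁₀(421/10)
  = 10.0 + 5 × 1.624 = 10.0 + 8.12 = 18.12.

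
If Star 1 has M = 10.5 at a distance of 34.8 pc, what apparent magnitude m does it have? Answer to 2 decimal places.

13.21

m = M + 5 log₁₀(d/10 pc) = 10.5 + 5 log₁₀(34.8/10)
  = 10.5 + 5 × 0.542 = 10.5 + 2.71 = 13.21.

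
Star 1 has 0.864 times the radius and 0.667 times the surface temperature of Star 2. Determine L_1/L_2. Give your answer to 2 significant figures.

0.15

From the Stefan–Boltzmann law, L ∝ R²T⁴, so
L_1/L_2 = (R_1/R_2)² (T_1/T_2)⁴ = (0.864)² × (0.667)⁴ = 0.7465 × 0.1979 = 0.1478.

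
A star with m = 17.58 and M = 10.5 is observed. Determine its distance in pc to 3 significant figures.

m − M = 5 log₁₀(d/10 pc)
17.58 − (10.5) = 7.08 = 5 log₁₀(d/10)
d = 10 × 10^(7.08/5) = 10 × 10^1.416 = 260.6 pc.

261 pc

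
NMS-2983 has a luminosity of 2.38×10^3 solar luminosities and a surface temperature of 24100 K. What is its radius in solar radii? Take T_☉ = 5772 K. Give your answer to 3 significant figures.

R/R_☉ = √(L/L_☉) / (T/T_☉)² = √(2.38×10^3) / (4.175)²
       = 48.79 / 17.43 = 2.798.

2.80 solar radii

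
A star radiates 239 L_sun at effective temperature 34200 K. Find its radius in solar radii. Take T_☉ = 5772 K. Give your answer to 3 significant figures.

R/R_☉ = √(L/L_☉) / (T/T_☉)² = √(239) / (5.925)²
       = 15.46 / 35.11 = 0.4404.

0.440 solar radii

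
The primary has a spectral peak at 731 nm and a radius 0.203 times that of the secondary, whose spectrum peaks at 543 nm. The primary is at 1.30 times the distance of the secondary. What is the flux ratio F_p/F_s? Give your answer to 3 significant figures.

Wien's law: T_p/T_s = λ_s/λ_p = 543/731 = 0.7428.
L_p/L_s = (R_p/R_s)²(T_p/T_s)⁴ = (0.203)²(0.7428)⁴ = 0.01255.
F_p/F_s = (L_p/L_s)/(d_p/d_s)² = 0.01255/(1.30)² = 0.007424.

0.00742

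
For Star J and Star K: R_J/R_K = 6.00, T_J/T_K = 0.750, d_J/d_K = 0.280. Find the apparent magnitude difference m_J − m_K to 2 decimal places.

-5.41

L_J/L_K = (6.00)²(0.750)⁴ = 11.39.
F_J/F_K = (L_J/L_K)/(d_J/d_K)² = 11.39/0.07840 = 145.3.
m_J − m_K = −2.5 log₁₀(145.3) = -5.41.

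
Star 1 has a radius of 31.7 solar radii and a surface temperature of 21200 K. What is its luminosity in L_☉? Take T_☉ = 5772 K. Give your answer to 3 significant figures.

1.83×10^5 L_☉

L/L_☉ = (R/R_☉)² (T/T_☉)⁴ = (31.7)² × (21200/5772)⁴
       = 1005 × (3.673)⁴ = 1005 × 182.0 = 1.829×10^5.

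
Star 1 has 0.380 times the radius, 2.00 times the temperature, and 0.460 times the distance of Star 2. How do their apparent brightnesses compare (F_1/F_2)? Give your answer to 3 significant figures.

10.9

L_1/L_2 = (R_1/R_2)²(T_1/T_2)⁴ = (0.380)² × (2.00)⁴ = 2.310.
F_1/F_2 = (L_1/L_2)/(d_1/d_2)² = 2.310 / (0.460)² = 10.92.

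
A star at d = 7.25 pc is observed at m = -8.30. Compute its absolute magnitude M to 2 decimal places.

M = m − 5 log₁₀(d/10 pc) = -8.30 − 5 log₁₀(7.25/10)
  = -8.30 − 5 × -0.140 = -8.30 − -0.70 = -7.60.

-7.60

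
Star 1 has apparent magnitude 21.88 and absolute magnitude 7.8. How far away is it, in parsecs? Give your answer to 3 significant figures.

6.55×10^3 pc

m − M = 5 log₁₀(d/10 pc)
21.88 − (7.8) = 14.08 = 5 log₁₀(d/10)
d = 10 × 10^(14.08/5) = 10 × 10^2.816 = 6546 pc.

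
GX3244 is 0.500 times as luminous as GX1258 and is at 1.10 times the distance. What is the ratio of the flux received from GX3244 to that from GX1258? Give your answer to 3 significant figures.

0.413

F = L/(4πd²), so F_GX3244/F_GX1258 = (L_GX3244/L_GX1258) / (d_GX3244/d_GX1258)²
= 0.500 / (1.10)² = 0.500 / 1.210 = 0.4132.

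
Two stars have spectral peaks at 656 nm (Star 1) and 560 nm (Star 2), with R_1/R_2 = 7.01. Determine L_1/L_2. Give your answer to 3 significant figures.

Wien's law gives T ∝ 1/λ_max, so T_1/T_2 = λ_2/λ_1 = 560/656 = 0.8537.
Then L ∝ R²T⁴ gives L_1/L_2 = (7.01)² × (0.8537)⁴ = 49.14 × 0.5311 = 26.10.

26.1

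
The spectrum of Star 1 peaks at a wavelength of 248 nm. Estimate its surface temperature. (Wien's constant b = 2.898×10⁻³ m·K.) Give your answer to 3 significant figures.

1.17×10^4 K

T = b/λ_max = 2.898×10⁻³ / (248×10⁻⁹) = 1.169×10^4 K.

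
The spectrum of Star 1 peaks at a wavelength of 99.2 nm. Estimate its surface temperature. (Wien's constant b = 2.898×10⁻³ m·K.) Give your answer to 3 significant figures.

2.92×10^4 K

T = b/λ_max = 2.898×10⁻³ / (99.2×10⁻⁹) = 2.921×10^4 K.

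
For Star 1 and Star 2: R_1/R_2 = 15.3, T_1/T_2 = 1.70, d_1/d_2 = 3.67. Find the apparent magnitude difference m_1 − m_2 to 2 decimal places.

-5.40

L_1/L_2 = (15.3)²(1.70)⁴ = 1955.
F_1/F_2 = (L_1/L_2)/(d_1/d_2)² = 1955/13.47 = 145.2.
m_1 − m_2 = −2.5 log₁₀(145.2) = -5.40.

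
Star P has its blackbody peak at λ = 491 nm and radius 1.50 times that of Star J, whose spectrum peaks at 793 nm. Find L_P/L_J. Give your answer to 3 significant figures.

Wien's law gives T ∝ 1/λ_max, so T_P/T_J = λ_J/λ_P = 793/491 = 1.615.
Then L ∝ R²T⁴ gives L_P/L_J = (1.50)² × (1.615)⁴ = 2.250 × 6.804 = 15.31.

15.3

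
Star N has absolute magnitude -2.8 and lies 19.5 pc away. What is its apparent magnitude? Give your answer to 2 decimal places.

-1.35

m = M + 5 log₁₀(d/10 pc) = -2.8 + 5 log₁₀(19.5/10)
  = -2.8 + 5 × 0.290 = -2.8 + 1.45 = -1.35.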